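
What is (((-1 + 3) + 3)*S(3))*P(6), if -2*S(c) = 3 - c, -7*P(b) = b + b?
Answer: 0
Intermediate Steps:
P(b) = -2*b/7 (P(b) = -(b + b)/7 = -2*b/7)
S(c) = -3/2 + c/2 (S(c) = -(3 - c)/2 = -3/2 + c/2)
(((-1 + 3) + 3)*S(3))*P(6) = (((-1 + 3) + 3)*(-3/2 + (1/2)*3))*(-2/7*6) = ((2 + 3)*(-3/2 + 3/2))*(-12/7) = (5*0)*(-12/7) = 0*(-12/7) = 0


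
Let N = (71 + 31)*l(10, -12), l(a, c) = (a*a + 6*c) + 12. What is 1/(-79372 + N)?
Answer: -1/75292 ≈ -1.3282e-5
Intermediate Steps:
l(a, c) = 12 + a**2 + 6*c (l(a, c) = (a**2 + 6*c) + 12 = 12 + a**2 + 6*c)
N = 4080 (N = (71 + 31)*(12 + 10**2 + 6*(-12)) = 102*(12 + 100 - 72) = 102*40 = 4080)
1/(-79372 + N) = 1/(-79372 + 4080) = 1/(-75292) = -1/75292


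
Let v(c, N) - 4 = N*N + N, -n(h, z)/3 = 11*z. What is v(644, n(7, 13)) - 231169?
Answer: -47553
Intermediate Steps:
n(h, z) = -33*z
v(c, N) = 4 + N + N² (v(c, N) = 4 + (N*N + N) = 4 + (N² + N) = 4 + (N + N²) = 4 + N + N²)
v(644, n(7, 13)) - 231169 = (4 - 33*13 + (-33*13)²) - 231169 = (4 - 429 + (-429)²) - 231169 = (4 - 429 + 184041) - 231169 = 183616 - 231169 = -47553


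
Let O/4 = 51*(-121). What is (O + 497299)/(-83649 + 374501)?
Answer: 472615/290852 ≈ 1.6249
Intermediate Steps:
O = -24684 (O = 4*(51*(-121)) = 4*(-6171) = -24684)
(O + 497299)/(-83649 + 374501) = (-24684 + 497299)/(-83649 + 374501) = 472615/290852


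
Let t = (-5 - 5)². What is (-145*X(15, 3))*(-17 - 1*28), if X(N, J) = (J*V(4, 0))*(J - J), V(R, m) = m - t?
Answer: 0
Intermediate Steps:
t = 100 (t = (-10)² = 100)
V(R, m) = -100 + m (V(R, m) = m - 1*100 = m - 100 = -100 + m)
X(N, J) = 0 (X(N, J) = (J*(-100 + 0))*(J - J) = (J*(-100))*0 = -100*J*0 = 0)
(-145*X(15, 3))*(-17 - 1*28) = (-145*0)*(-17 - 1*28) = 0*(-17 - 28) = 0*(-45) = 0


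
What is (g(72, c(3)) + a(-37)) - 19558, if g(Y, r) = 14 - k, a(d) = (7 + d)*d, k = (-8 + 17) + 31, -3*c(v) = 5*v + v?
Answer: -18474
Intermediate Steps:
c(v) = -2*v (c(v) = -(5*v + v)/3 = -2*v)
k = 40 (k = 9 + 31 = 40)
a(d) = d*(7 + d)
g(Y, r) = -26 (g(Y, r) = 14 - 1*40 = 14 - 40 = -26)
(g(72, c(3)) + a(-37)) - 19558 = (-26 - 37*(7 - 37)) - 19558 = (-26 - 37*(-30)) - 19558 = (-26 + 1110) - 19558 = 1084 - 19558 = -18474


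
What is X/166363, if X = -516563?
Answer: -516563/166363 ≈ -3.1050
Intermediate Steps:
X/166363 = -516563/166363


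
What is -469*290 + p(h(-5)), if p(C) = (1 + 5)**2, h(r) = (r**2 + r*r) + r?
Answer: -135974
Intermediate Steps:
h(r) = r + 2*r**2 (h(r) = (r**2 + r**2) + r = 2*r**2 + r = r + 2*r**2)
p(C) = 36 (p(C) = 6**2 = 36)
-469*290 + p(h(-5)) = -469*290 + 36 = -136010 + 36 = -135974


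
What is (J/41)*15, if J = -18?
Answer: -270/41 ≈ -6.5854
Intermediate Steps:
(J/41)*15 = -18/41*15 = -270/41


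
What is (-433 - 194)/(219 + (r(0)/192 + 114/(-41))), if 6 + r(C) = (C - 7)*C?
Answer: -822624/283639 ≈ -2.9002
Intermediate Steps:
r(C) = -6 + C*(-7 + C) (r(C) = -6 + (C - 7)*C = -6 + (-7 + C)*C = -6 + C*(-7 + C))
(-433 - 194)/(219 + (r(0)/192 + 114/(-41))) = (-433 - 194)/(219 + ((-6 + 0² - 7*0)/192 + 114/(-41))) = -627/(219 + ((-6 + 0 + 0)*(1/192) + 114*(-1/41))) = -627/(219 + (-6*1/192 - 114/41)) = -627/(219 + (-1/32 - 114/41)) = -627/(219 - 3689/1312) = -627/283639/1312 = -627*1312/283639 = -822624/283639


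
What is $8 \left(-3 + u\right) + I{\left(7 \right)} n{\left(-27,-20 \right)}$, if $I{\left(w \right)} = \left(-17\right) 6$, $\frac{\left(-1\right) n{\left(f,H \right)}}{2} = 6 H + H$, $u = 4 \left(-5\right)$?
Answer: $-28744$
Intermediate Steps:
$u = -20$
$n{\left(f,H \right)} = - 14 H$ ($n{\left(f,H \right)} = - 2 \left(6 H + H\right) = - 2 \cdot 7 H = - 14 H$)
$I{\left(w \right)} = -102$
$8 \left(-3 + u\right) + I{\left(7 \right)} n{\left(-27,-20 \right)} = 8 \left(-3 - 20\right) - 102 \left(\left(-14\right) \left(-20\right)\right) = 8 \left(-23\right) - 28560 = -184 - 28560 = -28744$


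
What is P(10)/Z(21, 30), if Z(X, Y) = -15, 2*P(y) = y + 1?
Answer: -11/30 ≈ -0.36667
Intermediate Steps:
P(y) = ½ + y/2 (P(y) = (y + 1)/2 = (1 + y)/2 = ½ + y/2)
P(10)/Z(21, 30) = (½ + (½)*10)/(-15) = (½ + 5)*(-1/15) = (11/2)*(-1/15) = -11/30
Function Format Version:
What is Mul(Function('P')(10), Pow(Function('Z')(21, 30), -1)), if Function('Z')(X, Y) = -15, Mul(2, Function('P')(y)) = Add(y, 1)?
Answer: Rational(-11, 30) ≈ -0.36667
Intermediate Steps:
Function('P')(y) = Add(Rational(1, 2), Mul(Rational(1, 2), y)) (Function('P')(y) = Mul(Rational(1, 2), Add(y, 1)) = Mul(Rational(1, 2), Add(1, y)) = Add(Rational(1, 2), Mul(Rational(1, 2), y)))
Mul(Function('P')(10), Pow(Function('Z')(21, 30), -1)) = Mul(Add(Rational(1, 2), Mul(Rational(1, 2), 10)), Pow(-15, -1)) = Mul(Add(Rational(1, 2), 5), Rational(-1, 15)) = Mul(Rational(11, 2), Rational(-1, 15)) = Rational(-11, 30)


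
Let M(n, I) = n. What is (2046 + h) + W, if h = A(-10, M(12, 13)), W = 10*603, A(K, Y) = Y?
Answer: 8088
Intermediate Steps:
W = 6030
h = 12
(2046 + h) + W = (2046 + 12) + 6030 = 2058 + 6030 = 8088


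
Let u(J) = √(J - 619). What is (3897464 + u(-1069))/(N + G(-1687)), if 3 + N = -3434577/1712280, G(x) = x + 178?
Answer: -2224516552640/864133979 - 1141520*I*√422/864133979 ≈ -2574.3 - 0.027137*I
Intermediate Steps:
u(J) = √(-619 + J)
G(x) = 178 + x
N = -2857139/570760 (N = -3 - 3434577/1712280 = -3 - 3434577*1/1712280 = -3 - 1144859/570760 = -2857139/570760 ≈ -5.0059)
(3897464 + u(-1069))/(N + G(-1687)) = (3897464 + √(-619 - 1069))/(-2857139/570760 + (178 - 1687)) = (3897464 + √(-1688))/(-2857139/570760 - 1509) = (3897464 + 2*I*√422)/(-864133979/570760) = (3897464 + 2*I*√422)*(-570760/864133979) = -2224516552640/864133979 - 1141520*I*√422/864133979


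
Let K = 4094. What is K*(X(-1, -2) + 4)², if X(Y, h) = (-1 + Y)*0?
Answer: 65504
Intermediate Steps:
X(Y, h) = 0
K*(X(-1, -2) + 4)² = 4094*(0 + 4)² = 4094*4² = 4094*16 = 65504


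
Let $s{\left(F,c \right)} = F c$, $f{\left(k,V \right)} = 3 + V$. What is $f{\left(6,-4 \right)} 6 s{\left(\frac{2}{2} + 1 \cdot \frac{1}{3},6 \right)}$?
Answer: $-48$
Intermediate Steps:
$f{\left(6,-4 \right)} 6 s{\left(\frac{2}{2} + 1 \cdot \frac{1}{3},6 \right)} = \left(3 - 4\right) 6 \left(\frac{2}{2} + 1 \cdot \frac{1}{3}\right) 6 = \left(-1\right) 6 \left(2 \cdot \frac{1}{2} + 1 \cdot \frac{1}{3}\right) 6 = - 6 \left(1 + \frac{1}{3}\right) 6 = - 6 \cdot \frac{4}{3} \cdot 6 = \left(-6\right) 8 = -48$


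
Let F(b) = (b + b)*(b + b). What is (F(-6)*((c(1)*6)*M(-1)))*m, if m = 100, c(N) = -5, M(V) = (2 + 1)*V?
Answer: 1296000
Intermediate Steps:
M(V) = 3*V
F(b) = 4*b² (F(b) = (2*b)*(2*b) = 4*b²)
(F(-6)*((c(1)*6)*M(-1)))*m = ((4*(-6)²)*((-5*6)*(3*(-1))))*100 = ((4*36)*(-30*(-3)))*100 = (144*90)*100 = 12960*100 = 1296000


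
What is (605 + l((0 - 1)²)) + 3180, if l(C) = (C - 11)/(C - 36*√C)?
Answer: 26497/7 ≈ 3785.3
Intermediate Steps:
l(C) = (-11 + C)/(C - 36*√C)
(605 + l((0 - 1)²)) + 3180 = (605 + (11 - (0 - 1)²)/(-(0 - 1)² + 36*√((0 - 1)²))) + 3180 = (605 + (11 - 1*(-1)²)/(-1*(-1)² + 36*√((-1)²))) + 3180 = (605 + (11 - 1*1)/(-1*1 + 36*√1)) + 3180 = (605 + (11 - 1)/(-1 + 36*1)) + 3180 = (605 + 10/(-1 + 36)) + 3180 = (605 + 10/35) + 3180 = (605 + (1/35)*10) + 3180 = (605 + 2/7) + 3180 = 4237/7 + 3180 = 26497/7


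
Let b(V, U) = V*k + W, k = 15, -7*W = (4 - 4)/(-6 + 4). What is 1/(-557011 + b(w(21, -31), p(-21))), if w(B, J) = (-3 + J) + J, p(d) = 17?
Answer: -1/557986 ≈ -1.7922e-6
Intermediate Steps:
W = 0 (W = -(4 - 4)/(7*(-6 + 4)) = -0/(-2) = -0*(-1)/2 = -⅐*0 = 0)
w(B, J) = -3 + 2*J
b(V, U) = 15*V (b(V, U) = V*15 + 0 = 15*V + 0 = 15*V)
1/(-557011 + b(w(21, -31), p(-21))) = 1/(-557011 + 15*(-3 + 2*(-31))) = 1/(-557011 + 15*(-3 - 62)) = 1/(-557011 + 15*(-65)) = 1/(-557011 - 975) = 1/(-557986) = -1/557986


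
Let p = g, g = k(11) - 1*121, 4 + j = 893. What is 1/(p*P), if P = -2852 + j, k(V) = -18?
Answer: 1/272857 ≈ 3.6649e-6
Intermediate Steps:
j = 889 (j = -4 + 893 = 889)
g = -139 (g = -18 - 1*121 = -18 - 121 = -139)
p = -139
P = -1963 (P = -2852 + 889 = -1963)
1/(p*P) = 1/(-139*(-1963)) = 1/272857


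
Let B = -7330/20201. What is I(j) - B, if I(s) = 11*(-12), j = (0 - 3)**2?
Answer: -2659202/20201 ≈ -131.64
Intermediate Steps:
j = 9 (j = (-3)**2 = 9)
I(s) = -132
B = -7330/20201 (B = -7330*1/20201 = -7330/20201 ≈ -0.36285)
I(j) - B = -132 - 1*(-7330/20201) = -132 + 7330/20201 = -2659202/20201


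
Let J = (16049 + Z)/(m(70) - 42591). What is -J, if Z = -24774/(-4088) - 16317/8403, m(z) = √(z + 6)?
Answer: 3914454463933557/10385553712967020 + 91908019627*√19/5192776856483510 ≈ 0.37699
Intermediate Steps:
m(z) = √(6 + z)
Z = 23578671/5725244 (Z = -24774*(-1/4088) - 16317*1/8403 = 12387/2044 - 5439/2801 = 23578671/5725244 ≈ 4.1184)
J = 91908019627/(5725244*(-42591 + 2*√19)) (J = (16049 + 23578671/5725244)/(√(6 + 70) - 42591) = 91908019627/(5725244*(√76 - 42591)) = 91908019627/(5725244*(2*√19 - 42591)) = 91908019627/(5725244*(-42591 + 2*√19)) ≈ -0.37699)
-J = -(-3914454463933557/10385553712967020 - 91908019627*√19/5192776856483510) = 3914454463933557/10385553712967020 + 91908019627*√19/5192776856483510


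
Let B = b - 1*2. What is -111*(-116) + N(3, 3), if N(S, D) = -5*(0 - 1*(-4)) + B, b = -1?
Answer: 12853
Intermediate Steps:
B = -3 (B = -1 - 1*2 = -1 - 2 = -3)
N(S, D) = -23 (N(S, D) = -5*(0 - 1*(-4)) - 3 = -5*(0 + 4) - 3 = -5*4 - 3 = -20 - 3 = -23)
-111*(-116) + N(3, 3) = -111*(-116) - 23 = 12876 - 23 = 12853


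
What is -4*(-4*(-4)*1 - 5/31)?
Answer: -1964/31 ≈ -63.355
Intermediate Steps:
-4*(-4*(-4)*1 - 5/31) = -4*(16*1 - 5*1/31) = -4*(16 - 5/31) = -4*491/31 = -1964/31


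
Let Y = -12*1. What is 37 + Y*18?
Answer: -179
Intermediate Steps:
Y = -12
37 + Y*18 = 37 - 12*18 = 37 - 216 = -179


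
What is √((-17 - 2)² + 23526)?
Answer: √23887 ≈ 154.55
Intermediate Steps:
√((-17 - 2)² + 23526) = √((-19)² + 23526) = √(361 + 23526) = √23887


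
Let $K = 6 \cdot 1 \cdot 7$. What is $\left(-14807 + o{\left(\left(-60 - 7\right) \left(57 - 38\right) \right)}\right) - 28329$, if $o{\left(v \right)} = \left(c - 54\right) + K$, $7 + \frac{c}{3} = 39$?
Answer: $-43052$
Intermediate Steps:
$K = 42$ ($K = 6 \cdot 7 = 42$)
$c = 96$ ($c = -21 + 3 \cdot 39 = -21 + 117 = 96$)
$o{\left(v \right)} = 84$ ($o{\left(v \right)} = \left(96 - 54\right) + 42 = 42 + 42 = 84$)
$\left(-14807 + o{\left(\left(-60 - 7\right) \left(57 - 38\right) \right)}\right) - 28329 = \left(-14807 + 84\right) - 28329 = -14723 - 28329 = -43052$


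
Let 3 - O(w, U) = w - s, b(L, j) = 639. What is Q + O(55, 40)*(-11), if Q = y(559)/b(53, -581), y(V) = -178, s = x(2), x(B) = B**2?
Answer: 337214/639 ≈ 527.72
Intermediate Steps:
s = 4 (s = 2**2 = 4)
O(w, U) = 7 - w (O(w, U) = 3 - (w - 1*4) = 3 - (w - 4) = 3 - (-4 + w) = 3 + (4 - w) = 7 - w)
Q = -178/639 ≈ -0.27856
Q + O(55, 40)*(-11) = -178/639 + (7 - 1*55)*(-11) = -178/639 + (7 - 55)*(-11) = -178/639 - 48*(-11) = -178/639 + 528 = 337214/639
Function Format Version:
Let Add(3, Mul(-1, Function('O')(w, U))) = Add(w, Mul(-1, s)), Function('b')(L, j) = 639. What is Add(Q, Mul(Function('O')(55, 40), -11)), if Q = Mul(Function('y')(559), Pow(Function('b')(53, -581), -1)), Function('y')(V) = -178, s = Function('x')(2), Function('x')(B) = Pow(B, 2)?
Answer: Rational(337214, 639) ≈ 527.72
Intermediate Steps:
s = 4 (s = Pow(2, 2) = 4)
Function('O')(w, U) = Add(7, Mul(-1, w)) (Function('O')(w, U) = Add(3, Mul(-1, Add(w, Mul(-1, 4)))) = Add(3, Mul(-1, Add(w, -4))) = Add(3, Mul(-1, Add(-4, w))) = Add(3, Add(4, Mul(-1, w))) = Add(7, Mul(-1, w)))
Q = Rational(-178, 639) (Q = Mul(-178, Pow(639, -1)) = Mul(-178, Rational(1, 639)) = Rational(-178, 639) ≈ -0.27856)
Add(Q, Mul(Function('O')(55, 40), -11)) = Add(Rational(-178, 639), Mul(Add(7, Mul(-1, 55)), -11)) = Add(Rational(-178, 639), Mul(Add(7, -55), -11)) = Add(Rational(-178, 639), Mul(-48, -11)) = Add(Rational(-178, 639), 528) = Rational(337214, 639)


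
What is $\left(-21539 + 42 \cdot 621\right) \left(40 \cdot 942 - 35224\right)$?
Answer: $11157608$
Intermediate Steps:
$\left(-21539 + 42 \cdot 621\right) \left(40 \cdot 942 - 35224\right) = \left(-21539 + 26082\right) \left(37680 - 35224\right) = 4543 \cdot 2456 = 11157608$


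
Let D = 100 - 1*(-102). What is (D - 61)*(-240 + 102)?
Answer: -19458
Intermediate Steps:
D = 202 (D = 100 + 102 = 202)
(D - 61)*(-240 + 102) = (202 - 61)*(-240 + 102) = 141*(-138) = -19458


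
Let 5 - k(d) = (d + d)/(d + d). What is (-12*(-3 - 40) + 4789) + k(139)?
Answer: 5309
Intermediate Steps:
k(d) = 4 (k(d) = 5 - (d + d)/(d + d) = 5 - 2*d/(2*d) = 5 - 2*d*1/(2*d) = 5 - 1*1 = 5 - 1 = 4)
(-12*(-3 - 40) + 4789) + k(139) = (-12*(-3 - 40) + 4789) + 4 = (-12*(-43) + 4789) + 4 = (516 + 4789) + 4 = 5305 + 4 = 5309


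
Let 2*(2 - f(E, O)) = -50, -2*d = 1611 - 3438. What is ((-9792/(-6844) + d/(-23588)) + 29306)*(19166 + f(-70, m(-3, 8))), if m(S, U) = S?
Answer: 45403691179385131/80718136 ≈ 5.6250e+8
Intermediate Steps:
d = 1827/2 (d = -(1611 - 3438)/2 = -1/2*(-1827) = 1827/2 ≈ 913.50)
f(E, O) = 27 (f(E, O) = 2 - 1/2*(-50) = 2 + 25 = 27)
((-9792/(-6844) + d/(-23588)) + 29306)*(19166 + f(-70, m(-3, 8))) = ((-9792/(-6844) + (1827/2)/(-23588)) + 29306)*(19166 + 27) = ((-9792*(-1/6844) + (1827/2)*(-1/23588)) + 29306)*19193 = ((2448/1711 - 1827/47176) + 29306)*19193 = (112360851/80718136 + 29306)*19193 = (2365638054467/80718136)*19193 = 45403691179385131/80718136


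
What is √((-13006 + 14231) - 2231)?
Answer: I*√1006 ≈ 31.717*I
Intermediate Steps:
√((-13006 + 14231) - 2231) = √(1225 - 2231) = √(-1006) = I*√1006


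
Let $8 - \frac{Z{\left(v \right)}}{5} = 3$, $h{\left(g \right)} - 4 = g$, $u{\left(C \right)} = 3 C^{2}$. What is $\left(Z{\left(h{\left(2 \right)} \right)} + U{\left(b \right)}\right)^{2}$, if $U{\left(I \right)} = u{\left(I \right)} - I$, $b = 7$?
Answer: $27225$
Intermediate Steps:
$h{\left(g \right)} = 4 + g$
$Z{\left(v \right)} = 25$ ($Z{\left(v \right)} = 40 - 15 = 25$)
$U{\left(I \right)} = - I + 3 I^{2}$ ($U{\left(I \right)} = 3 I^{2} - I = - I + 3 I^{2}$)
$\left(Z{\left(h{\left(2 \right)} \right)} + U{\left(b \right)}\right)^{2} = \left(25 + 7 \left(-1 + 3 \cdot 7\right)\right)^{2} = \left(25 + 7 \left(-1 + 21\right)\right)^{2} = \left(25 + 7 \cdot 20\right)^{2} = \left(25 + 140\right)^{2} = 165^{2} = 27225$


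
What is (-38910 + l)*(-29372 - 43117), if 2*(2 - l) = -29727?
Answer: 3485923521/2 ≈ 1.7430e+9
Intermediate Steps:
l = 29731/2 (l = 2 - ½*(-29727) = 2 + 29727/2 = 29731/2 ≈ 14866.)
(-38910 + l)*(-29372 - 43117) = (-38910 + 29731/2)*(-29372 - 43117) = -48089/2*(-72489) = 3485923521/2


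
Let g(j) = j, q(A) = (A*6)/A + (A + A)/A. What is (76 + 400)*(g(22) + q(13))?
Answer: 14280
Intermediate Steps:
q(A) = 8 (q(A) = (6*A)/A + (2*A)/A = 6 + 2 = 8)
(76 + 400)*(g(22) + q(13)) = (76 + 400)*(22 + 8) = 476*30 = 14280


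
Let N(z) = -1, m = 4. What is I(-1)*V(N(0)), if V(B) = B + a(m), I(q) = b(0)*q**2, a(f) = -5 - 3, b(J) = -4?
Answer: 36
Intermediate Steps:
a(f) = -8
I(q) = -4*q**2
V(B) = -8 + B (V(B) = B - 8 = -8 + B)
I(-1)*V(N(0)) = (-4*(-1)**2)*(-8 - 1) = -4*1*(-9) = -4*(-9) = 36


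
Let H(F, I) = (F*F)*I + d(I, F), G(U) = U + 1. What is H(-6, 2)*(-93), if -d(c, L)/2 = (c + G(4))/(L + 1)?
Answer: -34782/5 ≈ -6956.4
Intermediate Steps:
G(U) = 1 + U
d(c, L) = -2*(5 + c)/(1 + L) (d(c, L) = -2*(c + (1 + 4))/(L + 1) = -2*(c + 5)/(1 + L) = -2*(5 + c)/(1 + L))
H(F, I) = I*F² + 2*(-5 - I)/(1 + F) (H(F, I) = (F*F)*I + 2*(-5 - I)/(1 + F) = F²*I + 2*(-5 - I)/(1 + F) = I*F² + 2*(-5 - I)/(1 + F))
H(-6, 2)*(-93) = ((-10 - 2*2 + 2*(-6)²*(1 - 6))/(1 - 6))*(-93) = ((-10 - 4 + 2*36*(-5))/(-5))*(-93) = -(-10 - 4 - 360)/5*(-93) = -⅕*(-374)*(-93) = (374/5)*(-93) = -34782/5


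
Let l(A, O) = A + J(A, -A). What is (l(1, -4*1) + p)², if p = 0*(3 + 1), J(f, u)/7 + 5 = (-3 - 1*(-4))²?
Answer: 729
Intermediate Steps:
J(f, u) = -28 (J(f, u) = -35 + 7*(-3 - 1*(-4))² = -35 + 7*(-3 + 4)² = -35 + 7*1² = -35 + 7*1 = -35 + 7 = -28)
l(A, O) = -28 + A (l(A, O) = A - 28 = -28 + A)
p = 0 (p = 0*4 = 0)
(l(1, -4*1) + p)² = ((-28 + 1) + 0)² = (-27 + 0)² = (-27)² = 729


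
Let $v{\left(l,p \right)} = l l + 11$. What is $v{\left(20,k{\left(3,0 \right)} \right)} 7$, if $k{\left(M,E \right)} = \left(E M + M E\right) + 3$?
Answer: $2877$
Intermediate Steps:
$k{\left(M,E \right)} = 3 + 2 E M$ ($k{\left(M,E \right)} = \left(E M + E M\right) + 3 = 2 E M + 3 = 3 + 2 E M$)
$v{\left(l,p \right)} = 11 + l^{2}$ ($v{\left(l,p \right)} = l^{2} + 11 = 11 + l^{2}$)
$v{\left(20,k{\left(3,0 \right)} \right)} 7 = \left(11 + 20^{2}\right) 7 = \left(11 + 400\right) 7 = 411 \cdot 7 = 2877$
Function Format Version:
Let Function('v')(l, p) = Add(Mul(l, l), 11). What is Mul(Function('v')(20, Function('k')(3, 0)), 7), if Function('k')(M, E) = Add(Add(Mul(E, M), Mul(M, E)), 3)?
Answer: 2877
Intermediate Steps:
Function('k')(M, E) = Add(3, Mul(2, E, M)) (Function('k')(M, E) = Add(Add(Mul(E, M), Mul(E, M)), 3) = Add(Mul(2, E, M), 3) = Add(3, Mul(2, E, M)))
Function('v')(l, p) = Add(11, Pow(l, 2)) (Function('v')(l, p) = Add(Pow(l, 2), 11) = Add(11, Pow(l, 2)))
Mul(Function('v')(20, Function('k')(3, 0)), 7) = Mul(Add(11, Pow(20, 2)), 7) = Mul(Add(11, 400), 7) = Mul(411, 7) = 2877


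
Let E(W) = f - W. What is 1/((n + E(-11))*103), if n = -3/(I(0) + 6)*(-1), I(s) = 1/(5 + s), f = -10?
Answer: 31/4738 ≈ 0.0065428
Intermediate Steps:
E(W) = -10 - W
n = 15/31 (n = -3/(1/(5 + 0) + 6)*(-1) = -3/(1/5 + 6)*(-1) = -3/(⅕ + 6)*(-1) = -3/31/5*(-1) = -3*5/31*(-1) = -15/31*(-1) = 15/31 ≈ 0.48387)
1/((n + E(-11))*103) = 1/((15/31 + (-10 - 1*(-11)))*103) = 1/((15/31 + (-10 + 11))*103) = 1/((15/31 + 1)*103) = 1/((46/31)*103) = 1/(4738/31) = 31/4738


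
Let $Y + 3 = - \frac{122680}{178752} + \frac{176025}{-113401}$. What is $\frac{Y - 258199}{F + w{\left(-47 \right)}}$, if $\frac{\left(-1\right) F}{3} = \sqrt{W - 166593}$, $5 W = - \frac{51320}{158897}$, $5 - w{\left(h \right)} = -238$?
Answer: $- \frac{49243144799810728341}{1223070072926095184} - \frac{39909015010409003 i \sqrt{1130390874545}}{209144982470362276464} \approx -40.262 - 202.88 i$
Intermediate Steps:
$w{\left(h \right)} = 243$ ($w{\left(h \right)} = 5 - -238 = 5 + 238 = 243$)
$W = - \frac{10264}{158897}$ ($W = \frac{\left(-51320\right) \frac{1}{158897}}{5} = \frac{1}{5} \left(- \frac{51320}{158897}\right) = - \frac{10264}{158897} \approx -0.064595$)
$F = - \frac{183 i \sqrt{1130390874545}}{158897}$ ($F = - 3 \sqrt{- \frac{10264}{158897} - 166593} = - 3 \sqrt{- \frac{26471138185}{158897}} = - 3 \frac{61 i \sqrt{1130390874545}}{158897} = - \frac{183 i \sqrt{1130390874545}}{158897} \approx - 1224.5 i$)
$Y = - \frac{13273602767}{2533831944}$ ($Y = -3 + \left(- \frac{122680}{178752} + \frac{176025}{-113401}\right) = -3 + \left(\left(-122680\right) \frac{1}{178752} + 176025 \left(- \frac{1}{113401}\right)\right) = -3 - \frac{5672106935}{2533831944} = - \frac{13273602767}{2533831944} \approx -5.2385$)
$\frac{Y - 258199}{F + w{\left(-47 \right)}} = \frac{- \frac{13273602767}{2533831944} - 258199}{- \frac{183 i \sqrt{1130390874545}}{158897} + 243} = - \frac{654246147711623}{2533831944 \left(243 - \frac{183 i \sqrt{1130390874545}}{158897}\right)}$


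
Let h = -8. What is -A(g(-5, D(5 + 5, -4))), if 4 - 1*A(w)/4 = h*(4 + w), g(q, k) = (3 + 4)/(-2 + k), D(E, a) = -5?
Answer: -112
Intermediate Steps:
g(q, k) = 7/(-2 + k)
A(w) = 144 + 32*w (A(w) = 16 - (-32)*(4 + w) = 16 - 4*(-32 - 8*w) = 16 + (128 + 32*w) = 144 + 32*w)
-A(g(-5, D(5 + 5, -4))) = -(144 + 32*(7/(-2 - 5))) = -(144 + 32*(7/(-7))) = -(144 + 32*(7*(-⅐))) = -(144 + 32*(-1)) = -(144 - 32) = -1*112 = -112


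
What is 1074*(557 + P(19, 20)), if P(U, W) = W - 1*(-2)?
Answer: 621846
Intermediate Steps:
P(U, W) = 2 + W (P(U, W) = W + 2 = 2 + W)
1074*(557 + P(19, 20)) = 1074*(557 + (2 + 20)) = 1074*(557 + 22) = 1074*579 = 621846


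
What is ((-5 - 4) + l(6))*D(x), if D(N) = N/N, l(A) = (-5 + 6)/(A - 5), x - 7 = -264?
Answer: -8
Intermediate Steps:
x = -257 (x = 7 - 264 = -257)
l(A) = 1/(-5 + A)
D(N) = 1
((-5 - 4) + l(6))*D(x) = ((-5 - 4) + 1/(-5 + 6))*1 = (-9 + 1/1)*1 = (-9 + 1)*1 = -8*1 = -8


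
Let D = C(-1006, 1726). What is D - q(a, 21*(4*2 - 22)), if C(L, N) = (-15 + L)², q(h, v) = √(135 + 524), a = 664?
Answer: 1042441 - √659 ≈ 1.0424e+6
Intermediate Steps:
q(h, v) = √659
D = 1042441 (D = (-15 - 1006)² = (-1021)² = 1042441)
D - q(a, 21*(4*2 - 22)) = 1042441 - √659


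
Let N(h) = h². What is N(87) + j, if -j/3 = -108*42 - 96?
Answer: 21465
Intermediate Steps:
j = 13896 (j = -3*(-108*42 - 96) = -3*(-4536 - 96) = -3*(-4632) = 13896)
N(87) + j = 87² + 13896 = 7569 + 13896 = 21465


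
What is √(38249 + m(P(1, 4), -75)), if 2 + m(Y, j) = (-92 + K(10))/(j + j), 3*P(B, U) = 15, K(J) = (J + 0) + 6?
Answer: √8605689/15 ≈ 195.57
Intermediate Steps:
K(J) = 6 + J (K(J) = J + 6 = 6 + J)
P(B, U) = 5 (P(B, U) = (⅓)*15 = 5)
m(Y, j) = -2 - 38/j (m(Y, j) = -2 + (-92 + (6 + 10))/(j + j) = -2 + (-92 + 16)/((2*j)) = -2 - 38/j)
√(38249 + m(P(1, 4), -75)) = √(38249 + (-2 - 38/(-75))) = √(38249 + (-2 - 38*(-1/75))) = √(38249 + (-2 + 38/75)) = √(38249 - 112/75) = √(2868563/75) = √8605689/15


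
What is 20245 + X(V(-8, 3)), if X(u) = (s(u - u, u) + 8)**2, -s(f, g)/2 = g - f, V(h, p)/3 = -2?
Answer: 20645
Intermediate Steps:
V(h, p) = -6 (V(h, p) = 3*(-2) = -6)
s(f, g) = -2*g + 2*f (s(f, g) = -2*(g - f) = -2*g + 2*f)
X(u) = (8 - 2*u)**2 (X(u) = ((-2*u + 2*(u - u)) + 8)**2 = ((-2*u + 2*0) + 8)**2 = ((-2*u + 0) + 8)**2 = (-2*u + 8)**2 = (8 - 2*u)**2)
20245 + X(V(-8, 3)) = 20245 + 4*(-4 - 6)**2 = 20245 + 4*(-10)**2 = 20245 + 4*100 = 20245 + 400 = 20645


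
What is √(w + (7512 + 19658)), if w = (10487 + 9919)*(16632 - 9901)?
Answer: 2*√34344989 ≈ 11721.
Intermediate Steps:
w = 137352786 (w = 20406*6731 = 137352786)
√(w + (7512 + 19658)) = √(137352786 + (7512 + 19658)) = √(137352786 + 27170) = √137379956 = 2*√34344989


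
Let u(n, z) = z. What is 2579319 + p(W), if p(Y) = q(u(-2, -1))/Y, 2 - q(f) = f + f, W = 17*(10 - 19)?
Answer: 394635803/153 ≈ 2.5793e+6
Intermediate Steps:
W = -153 (W = 17*(-9) = -153)
q(f) = 2 - 2*f (q(f) = 2 - (f + f) = 2 - 2*f)
p(Y) = 4/Y (p(Y) = (2 - 2*(-1))/Y = (2 + 2)/Y = 4/Y)
2579319 + p(W) = 2579319 + 4/(-153) = 2579319 + 4*(-1/153) = 2579319 - 4/153 = 394635803/153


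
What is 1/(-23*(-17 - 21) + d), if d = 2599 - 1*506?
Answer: 1/2967 ≈ 0.00033704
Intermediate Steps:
d = 2093 (d = 2599 - 506 = 2093)
1/(-23*(-17 - 21) + d) = 1/(-23*(-17 - 21) + 2093) = 1/(-23*(-38) + 2093) = 1/(874 + 2093) = 1/2967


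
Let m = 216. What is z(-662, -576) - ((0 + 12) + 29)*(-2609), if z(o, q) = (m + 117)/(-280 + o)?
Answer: 33588155/314 ≈ 1.0697e+5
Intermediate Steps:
z(o, q) = 333/(-280 + o) (z(o, q) = (216 + 117)/(-280 + o) = 333/(-280 + o))
z(-662, -576) - ((0 + 12) + 29)*(-2609) = 333/(-280 - 662) - ((0 + 12) + 29)*(-2609) = 333/(-942) - (12 + 29)*(-2609) = 333*(-1/942) - 41*(-2609) = -111/314 - 1*(-106969) = -111/314 + 106969 = 33588155/314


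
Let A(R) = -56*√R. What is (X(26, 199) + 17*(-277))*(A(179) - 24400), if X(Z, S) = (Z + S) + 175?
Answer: 105139600 + 241304*√179 ≈ 1.0837e+8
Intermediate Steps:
X(Z, S) = 175 + S + Z (X(Z, S) = (S + Z) + 175 = 175 + S + Z)
(X(26, 199) + 17*(-277))*(A(179) - 24400) = ((175 + 199 + 26) + 17*(-277))*(-56*√179 - 24400) = (400 - 4709)*(-24400 - 56*√179) = -4309*(-24400 - 56*√179) = 105139600 + 241304*√179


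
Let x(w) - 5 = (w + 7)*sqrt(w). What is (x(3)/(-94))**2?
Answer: 325/8836 + 25*sqrt(3)/2209 ≈ 0.056384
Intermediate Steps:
x(w) = 5 + sqrt(w)*(7 + w) (x(w) = 5 + (w + 7)*sqrt(w) = 5 + (7 + w)*sqrt(w) = 5 + sqrt(w)*(7 + w))
(x(3)/(-94))**2 = ((5 + 3**(3/2) + 7*sqrt(3))/(-94))**2 = ((5 + 3*sqrt(3) + 7*sqrt(3))*(-1/94))**2 = ((5 + 10*sqrt(3))*(-1/94))**2 = (-5/94 - 5*sqrt(3)/47)**2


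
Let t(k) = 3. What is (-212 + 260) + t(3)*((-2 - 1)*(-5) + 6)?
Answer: 111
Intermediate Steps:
(-212 + 260) + t(3)*((-2 - 1)*(-5) + 6) = (-212 + 260) + 3*((-2 - 1)*(-5) + 6) = 48 + 3*(-3*(-5) + 6) = 48 + 3*(15 + 6) = 48 + 3*21 = 48 + 63 = 111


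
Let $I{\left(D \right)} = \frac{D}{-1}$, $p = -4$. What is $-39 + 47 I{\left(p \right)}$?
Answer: $149$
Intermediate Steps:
$I{\left(D \right)} = - D$ ($I{\left(D \right)} = D \left(-1\right) = - D$)
$-39 + 47 I{\left(p \right)} = -39 + 47 \left(\left(-1\right) \left(-4\right)\right) = -39 + 47 \cdot 4 = -39 + 188 = 149$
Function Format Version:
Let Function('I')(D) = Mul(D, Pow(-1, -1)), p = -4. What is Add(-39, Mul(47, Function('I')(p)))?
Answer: 149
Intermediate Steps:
Function('I')(D) = Mul(-1, D) (Function('I')(D) = Mul(D, -1) = Mul(-1, D))
Add(-39, Mul(47, Function('I')(p))) = Add(-39, Mul(47, Mul(-1, -4))) = Add(-39, Mul(47, 4)) = Add(-39, 188) = 149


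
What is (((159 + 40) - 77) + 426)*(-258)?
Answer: -141384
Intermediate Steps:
(((159 + 40) - 77) + 426)*(-258) = ((199 - 77) + 426)*(-258) = (122 + 426)*(-258) = 548*(-258) = -141384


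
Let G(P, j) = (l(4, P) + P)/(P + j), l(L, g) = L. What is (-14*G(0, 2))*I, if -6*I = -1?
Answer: -14/3 ≈ -4.6667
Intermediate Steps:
I = ⅙ (I = -⅙*(-1) = ⅙ ≈ 0.16667)
G(P, j) = (4 + P)/(P + j)
(-14*G(0, 2))*I = -14*(4 + 0)/(0 + 2)*(⅙) = -14*4/2*(⅙) = -7*4*(⅙) = -14*2*(⅙) = -28*⅙ = -14/3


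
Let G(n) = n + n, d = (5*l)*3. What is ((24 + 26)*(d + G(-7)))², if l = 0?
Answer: 490000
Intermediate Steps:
d = 0 (d = (5*0)*3 = 0*3 = 0)
G(n) = 2*n
((24 + 26)*(d + G(-7)))² = ((24 + 26)*(0 + 2*(-7)))² = (50*(0 - 14))² = (50*(-14))² = (-700)² = 490000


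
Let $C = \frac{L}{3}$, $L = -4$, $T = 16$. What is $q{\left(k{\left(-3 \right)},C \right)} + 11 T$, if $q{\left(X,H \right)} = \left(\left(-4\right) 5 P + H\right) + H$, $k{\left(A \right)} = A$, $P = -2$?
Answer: $\frac{640}{3} \approx 213.33$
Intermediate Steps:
$C = - \frac{4}{3} \approx -1.3333$
$q{\left(X,H \right)} = 40 + 2 H$ ($q{\left(X,H \right)} = \left(\left(-4\right) 5 \left(-2\right) + H\right) + H = \left(\left(-20\right) \left(-2\right) + H\right) + H = \left(40 + H\right) + H = 40 + 2 H$)
$q{\left(k{\left(-3 \right)},C \right)} + 11 T = \left(40 + 2 \left(- \frac{4}{3}\right)\right) + 11 \cdot 16 = \left(40 - \frac{8}{3}\right) + 176 = \frac{112}{3} + 176 = \frac{640}{3}$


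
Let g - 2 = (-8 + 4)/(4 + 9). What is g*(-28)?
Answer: -616/13 ≈ -47.385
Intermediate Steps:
g = 22/13 (g = 2 + (-8 + 4)/(4 + 9) = 2 - 4/13 = 22/13 ≈ 1.6923)
g*(-28) = (22/13)*(-28) = -616/13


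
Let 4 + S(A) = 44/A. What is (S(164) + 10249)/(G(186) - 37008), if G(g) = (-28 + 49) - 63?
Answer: -16156/58425 ≈ -0.27653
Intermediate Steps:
G(g) = -42 (G(g) = 21 - 63 = -42)
S(A) = -4 + 44/A
(S(164) + 10249)/(G(186) - 37008) = ((-4 + 44/164) + 10249)/(-42 - 37008) = ((-4 + 44*(1/164)) + 10249)/(-37050) = ((-4 + 11/41) + 10249)*(-1/37050) = (-153/41 + 10249)*(-1/37050) = (420056/41)*(-1/37050) = -16156/58425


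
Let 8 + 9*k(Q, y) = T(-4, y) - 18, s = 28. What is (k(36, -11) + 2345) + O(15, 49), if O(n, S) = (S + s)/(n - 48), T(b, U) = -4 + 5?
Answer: 21059/9 ≈ 2339.9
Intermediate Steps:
T(b, U) = 1
k(Q, y) = -25/9 (k(Q, y) = -8/9 + (1 - 18)/9 = -8/9 + (1/9)*(-17) = -8/9 - 17/9 = -25/9)
O(n, S) = (28 + S)/(-48 + n) (O(n, S) = (S + 28)/(n - 48) = (28 + S)/(-48 + n))
(k(36, -11) + 2345) + O(15, 49) = (-25/9 + 2345) + (28 + 49)/(-48 + 15) = 21080/9 + 77/(-33) = 21080/9 - 1/33*77 = 21080/9 - 7/3 = 21059/9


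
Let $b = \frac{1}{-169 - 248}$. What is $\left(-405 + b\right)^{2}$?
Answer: $\frac{28522480996}{173889} \approx 1.6403 \cdot 10^{5}$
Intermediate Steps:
$b = - \frac{1}{417}$ ($b = \frac{1}{-417} = - \frac{1}{417} \approx -0.0023981$)
$\left(-405 + b\right)^{2} = \left(-405 - \frac{1}{417}\right)^{2} = \left(- \frac{168886}{417}\right)^{2} = \frac{28522480996}{173889}$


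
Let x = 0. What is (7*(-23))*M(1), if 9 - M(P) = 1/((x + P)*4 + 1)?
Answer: -7084/5 ≈ -1416.8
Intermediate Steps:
M(P) = 9 - 1/(1 + 4*P) (M(P) = 9 - 1/((0 + P)*4 + 1) = 9 - 1/(P*4 + 1) = 9 - 1/(4*P + 1) = 9 - 1/(1 + 4*P))
(7*(-23))*M(1) = (7*(-23))*(4*(2 + 9*1)/(1 + 4*1)) = -644*(2 + 9)/(1 + 4) = -644*11/5 = -161*44/5 = -7084/5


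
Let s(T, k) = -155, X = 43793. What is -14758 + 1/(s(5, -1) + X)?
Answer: -644009603/43638 ≈ -14758.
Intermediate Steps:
-14758 + 1/(s(5, -1) + X) = -14758 + 1/(-155 + 43793) = -14758 + 1/43638 = -644009603/43638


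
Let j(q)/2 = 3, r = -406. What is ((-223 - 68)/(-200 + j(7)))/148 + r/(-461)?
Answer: 121559/136456 ≈ 0.89083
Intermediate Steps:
j(q) = 6 (j(q) = 2*3 = 6)
((-223 - 68)/(-200 + j(7)))/148 + r/(-461) = ((-223 - 68)/(-200 + 6))/148 - 406/(-461) = -291/(-194)*(1/148) - 406*(-1/461) = -291*(-1/194)*(1/148) + 406/461 = (3/2)*(1/148) + 406/461 = 3/296 + 406/461 = 121559/136456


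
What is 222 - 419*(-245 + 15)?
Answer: 96592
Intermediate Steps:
222 - 419*(-245 + 15) = 222 - 419*(-230) = 222 + 96370 = 96592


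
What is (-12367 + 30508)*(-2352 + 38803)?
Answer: 661257591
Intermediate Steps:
(-12367 + 30508)*(-2352 + 38803) = 18141*36451 = 661257591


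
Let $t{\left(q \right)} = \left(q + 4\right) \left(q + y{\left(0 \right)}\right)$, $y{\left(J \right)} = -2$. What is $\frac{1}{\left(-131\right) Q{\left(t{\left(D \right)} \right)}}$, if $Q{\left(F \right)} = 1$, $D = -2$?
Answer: $- \frac{1}{131} \approx -0.0076336$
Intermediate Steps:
$t{\left(q \right)} = \left(-2 + q\right) \left(4 + q\right)$ ($t{\left(q \right)} = \left(q + 4\right) \left(q - 2\right) = \left(4 + q\right) \left(-2 + q\right) = \left(-2 + q\right) \left(4 + q\right)$)
$\frac{1}{\left(-131\right) Q{\left(t{\left(D \right)} \right)}} = \frac{1}{\left(-131\right) 1} = \frac{1}{-131} = - \frac{1}{131}$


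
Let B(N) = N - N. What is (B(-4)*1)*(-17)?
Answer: 0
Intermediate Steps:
B(N) = 0
(B(-4)*1)*(-17) = (0*1)*(-17) = 0*(-17) = 0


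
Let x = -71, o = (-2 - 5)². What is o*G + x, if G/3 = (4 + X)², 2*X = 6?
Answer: 7132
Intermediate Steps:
X = 3 (X = (½)*6 = 3)
o = 49 (o = (-7)² = 49)
G = 147 (G = 3*(4 + 3)² = 3*7² = 3*49 = 147)
o*G + x = 49*147 - 71 = 7203 - 71 = 7132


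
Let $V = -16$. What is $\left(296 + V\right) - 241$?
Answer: $39$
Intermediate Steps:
$\left(296 + V\right) - 241 = \left(296 - 16\right) - 241 = 280 - 241 = 39$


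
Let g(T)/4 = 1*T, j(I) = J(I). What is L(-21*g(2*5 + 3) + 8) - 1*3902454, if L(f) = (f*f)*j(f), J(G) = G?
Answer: -1277663158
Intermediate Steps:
j(I) = I
g(T) = 4*T (g(T) = 4*(1*T) = 4*T)
L(f) = f³ (L(f) = (f*f)*f = f²*f = f³)
L(-21*g(2*5 + 3) + 8) - 1*3902454 = (-84*(2*5 + 3) + 8)³ - 1*3902454 = (-84*(10 + 3) + 8)³ - 3902454 = (-84*13 + 8)³ - 3902454 = (-21*52 + 8)³ - 3902454 = (-1092 + 8)³ - 3902454 = (-1084)³ - 3902454 = -1273760704 - 3902454 = -1277663158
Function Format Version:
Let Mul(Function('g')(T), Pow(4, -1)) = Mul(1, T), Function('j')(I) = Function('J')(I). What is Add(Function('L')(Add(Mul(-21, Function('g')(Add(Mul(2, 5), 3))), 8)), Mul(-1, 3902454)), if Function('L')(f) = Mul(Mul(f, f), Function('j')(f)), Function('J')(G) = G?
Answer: -1277663158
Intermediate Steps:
Function('j')(I) = I
Function('g')(T) = Mul(4, T) (Function('g')(T) = Mul(4, Mul(1, T)) = Mul(4, T))
Function('L')(f) = Pow(f, 3) (Function('L')(f) = Mul(Mul(f, f), f) = Mul(Pow(f, 2), f) = Pow(f, 3))
Add(Function('L')(Add(Mul(-21, Function('g')(Add(Mul(2, 5), 3))), 8)), Mul(-1, 3902454)) = Add(Pow(Add(Mul(-21, Mul(4, Add(Mul(2, 5), 3))), 8), 3), Mul(-1, 3902454)) = Add(Pow(Add(Mul(-21, Mul(4, Add(10, 3))), 8), 3), -3902454) = Add(Pow(Add(Mul(-21, Mul(4, 13)), 8), 3), -3902454) = Add(Pow(Add(Mul(-21, 52), 8), 3), -3902454) = Add(Pow(Add(-1092, 8), 3), -3902454) = Add(Pow(-1084, 3), -3902454) = Add(-1273760704, -3902454) = -1277663158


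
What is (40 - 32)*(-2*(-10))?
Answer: 160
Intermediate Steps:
(40 - 32)*(-2*(-10)) = 8*20 = 160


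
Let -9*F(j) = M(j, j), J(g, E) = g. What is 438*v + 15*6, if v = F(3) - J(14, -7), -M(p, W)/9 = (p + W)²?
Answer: 9726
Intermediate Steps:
M(p, W) = -9*(W + p)² (M(p, W) = -9*(p + W)² = -9*(W + p)²)
F(j) = 4*j² (F(j) = -(-1)*(j + j)² = -(-1)*(2*j)² = -(-1)*4*j² = -(-4)*j² = 4*j²)
v = 22 (v = 4*3² - 1*14 = 4*9 - 14 = 36 - 14 = 22)
438*v + 15*6 = 438*22 + 15*6 = 9636 + 90 = 9726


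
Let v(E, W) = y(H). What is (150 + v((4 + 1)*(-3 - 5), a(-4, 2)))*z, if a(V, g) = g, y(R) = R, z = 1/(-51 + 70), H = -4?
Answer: 146/19 ≈ 7.6842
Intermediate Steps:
z = 1/19 ≈ 0.052632
v(E, W) = -4
(150 + v((4 + 1)*(-3 - 5), a(-4, 2)))*z = (150 - 4)*(1/19) = 146*(1/19) = 146/19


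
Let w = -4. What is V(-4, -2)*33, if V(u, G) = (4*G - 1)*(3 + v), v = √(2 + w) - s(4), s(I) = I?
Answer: 297 - 297*I*√2 ≈ 297.0 - 420.02*I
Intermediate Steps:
v = -4 + I*√2 (v = √(2 - 4) - 1*4 = √(-2) - 4 = I*√2 - 4 = -4 + I*√2 ≈ -4.0 + 1.4142*I)
V(u, G) = (-1 + 4*G)*(-1 + I*√2) (V(u, G) = (4*G - 1)*(3 + (-4 + I*√2)) = (-1 + 4*G)*(-1 + I*√2))
V(-4, -2)*33 = (1 - 4*(-2) - I*√2 + 4*I*(-2)*√2)*33 = (1 + 8 - I*√2 - 8*I*√2)*33 = (9 - 9*I*√2)*33 = 297 - 297*I*√2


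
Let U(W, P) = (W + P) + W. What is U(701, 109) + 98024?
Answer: 99535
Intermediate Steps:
U(W, P) = P + 2*W (U(W, P) = (P + W) + W = P + 2*W)
U(701, 109) + 98024 = (109 + 2*701) + 98024 = (109 + 1402) + 98024 = 1511 + 98024 = 99535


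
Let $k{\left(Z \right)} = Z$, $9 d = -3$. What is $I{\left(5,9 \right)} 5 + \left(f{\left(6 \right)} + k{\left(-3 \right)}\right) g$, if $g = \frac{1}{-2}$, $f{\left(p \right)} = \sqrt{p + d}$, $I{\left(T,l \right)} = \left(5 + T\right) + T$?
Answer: $\frac{153}{2} - \frac{\sqrt{51}}{6} \approx 75.31$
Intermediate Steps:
$d = - \frac{1}{3}$ ($d = \frac{1}{9} \left(-3\right) = - \frac{1}{3} \approx -0.33333$)
$I{\left(T,l \right)} = 5 + 2 T$
$f{\left(p \right)} = \sqrt{- \frac{1}{3} + p}$ ($f{\left(p \right)} = \sqrt{p - \frac{1}{3}} = \sqrt{- \frac{1}{3} + p}$)
$g = - \frac{1}{2} \approx -0.5$
$I{\left(5,9 \right)} 5 + \left(f{\left(6 \right)} + k{\left(-3 \right)}\right) g = \left(5 + 2 \cdot 5\right) 5 + \left(\frac{\sqrt{-3 + 9 \cdot 6}}{3} - 3\right) \left(- \frac{1}{2}\right) = \left(5 + 10\right) 5 + \left(\frac{\sqrt{-3 + 54}}{3} - 3\right) \left(- \frac{1}{2}\right) = 15 \cdot 5 + \left(\frac{\sqrt{51}}{3} - 3\right) \left(- \frac{1}{2}\right) = 75 + \left(-3 + \frac{\sqrt{51}}{3}\right) \left(- \frac{1}{2}\right) = 75 + \left(\frac{3}{2} - \frac{\sqrt{51}}{6}\right) = \frac{153}{2} - \frac{\sqrt{51}}{6}$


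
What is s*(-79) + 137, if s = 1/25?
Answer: 3346/25 ≈ 133.84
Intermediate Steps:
s = 1/25 ≈ 0.040000
s*(-79) + 137 = (1/25)*(-79) + 137 = -79/25 + 137 = 3346/25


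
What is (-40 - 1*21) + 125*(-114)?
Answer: -14311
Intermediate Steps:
(-40 - 1*21) + 125*(-114) = (-40 - 21) - 14250 = -61 - 14250 = -14311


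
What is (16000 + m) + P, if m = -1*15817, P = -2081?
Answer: -1898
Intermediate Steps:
m = -15817
(16000 + m) + P = (16000 - 15817) - 2081 = 183 - 2081 = -1898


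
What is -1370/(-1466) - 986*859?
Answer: -620831257/733 ≈ -8.4697e+5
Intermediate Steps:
-1370/(-1466) - 986*859 = -1370*(-1/1466) - 846974 = 685/733 - 846974 = -620831257/733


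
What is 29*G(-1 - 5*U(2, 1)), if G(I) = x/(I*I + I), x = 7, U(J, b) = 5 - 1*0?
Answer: 203/650 ≈ 0.31231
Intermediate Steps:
U(J, b) = 5 (U(J, b) = 5 + 0 = 5)
G(I) = 7/(I + I²) (G(I) = 7/(I*I + I) = 7/(I² + I) = 7/(I + I²))
29*G(-1 - 5*U(2, 1)) = 29*(7/((-1 - 5*5)*(1 + (-1 - 5*5)))) = 29*(7/((-1 - 25)*(1 + (-1 - 25)))) = 29*(7/(-26*(1 - 26))) = 29*(7*(-1/26)/(-25)) = 29*(7*(-1/26)*(-1/25)) = 29*(7/650) = 203/650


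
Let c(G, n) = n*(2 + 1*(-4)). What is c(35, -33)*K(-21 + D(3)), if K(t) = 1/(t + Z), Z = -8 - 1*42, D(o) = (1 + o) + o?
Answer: -33/32 ≈ -1.0313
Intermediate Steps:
D(o) = 1 + 2*o
Z = -50 (Z = -8 - 42 = -50)
c(G, n) = -2*n (c(G, n) = n*(2 - 4) = n*(-2) = -2*n)
K(t) = 1/(-50 + t) (K(t) = 1/(t - 50) = 1/(-50 + t))
c(35, -33)*K(-21 + D(3)) = (-2*(-33))/(-50 + (-21 + (1 + 2*3))) = 66/(-50 + (-21 + (1 + 6))) = 66/(-50 + (-21 + 7)) = 66/(-50 - 14) = 66/(-64) = 66*(-1/64) = -33/32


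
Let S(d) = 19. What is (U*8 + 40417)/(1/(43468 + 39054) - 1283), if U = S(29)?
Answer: -3347835018/105875725 ≈ -31.620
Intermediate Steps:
U = 19
(U*8 + 40417)/(1/(43468 + 39054) - 1283) = (19*8 + 40417)/(1/(43468 + 39054) - 1283) = (152 + 40417)/(1/82522 - 1283) = 40569/(1/82522 - 1283) = 40569/(-105875725/82522) = 40569*(-82522/105875725) = -3347835018/105875725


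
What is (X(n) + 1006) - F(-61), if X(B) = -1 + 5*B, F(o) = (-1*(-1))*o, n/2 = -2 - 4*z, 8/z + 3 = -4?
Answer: 7642/7 ≈ 1091.7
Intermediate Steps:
z = -8/7 (z = 8/(-3 - 4) = 8/(-7) = 8*(-⅐) = -8/7 ≈ -1.1429)
n = 36/7 (n = 2*(-2 - 4*(-8/7)) = 2*(-2 + 32/7) = 2*(18/7) = 36/7 ≈ 5.1429)
F(o) = o (F(o) = 1*o = o)
(X(n) + 1006) - F(-61) = ((-1 + 5*(36/7)) + 1006) - 1*(-61) = ((-1 + 180/7) + 1006) + 61 = (173/7 + 1006) + 61 = 7215/7 + 61 = 7642/7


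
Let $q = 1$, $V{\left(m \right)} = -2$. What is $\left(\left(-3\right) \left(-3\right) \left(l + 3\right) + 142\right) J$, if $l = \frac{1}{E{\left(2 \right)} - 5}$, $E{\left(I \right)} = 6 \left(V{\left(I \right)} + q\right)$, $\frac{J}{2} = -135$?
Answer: $- \frac{499500}{11} \approx -45409.0$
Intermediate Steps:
$J = -270$ ($J = 2 \left(-135\right) = -270$)
$E{\left(I \right)} = -6$ ($E{\left(I \right)} = 6 \left(-2 + 1\right) = 6 \left(-1\right) = -6$)
$l = - \frac{1}{11}$ ($l = \frac{1}{-6 - 5} = \frac{1}{-11} = - \frac{1}{11} \approx -0.090909$)
$\left(\left(-3\right) \left(-3\right) \left(l + 3\right) + 142\right) J = \left(\left(-3\right) \left(-3\right) \left(- \frac{1}{11} + 3\right) + 142\right) \left(-270\right) = \left(9 \cdot \frac{32}{11} + 142\right) \left(-270\right) = \left(\frac{288}{11} + 142\right) \left(-270\right) = \frac{1850}{11} \left(-270\right) = - \frac{499500}{11}$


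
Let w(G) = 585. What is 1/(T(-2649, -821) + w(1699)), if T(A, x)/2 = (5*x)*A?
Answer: 1/21748875 ≈ 4.5979e-8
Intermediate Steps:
T(A, x) = 10*A*x (T(A, x) = 2*((5*x)*A) = 2*(5*A*x) = 10*A*x)
1/(T(-2649, -821) + w(1699)) = 1/(10*(-2649)*(-821) + 585) = 1/(21748290 + 585) = 1/21748875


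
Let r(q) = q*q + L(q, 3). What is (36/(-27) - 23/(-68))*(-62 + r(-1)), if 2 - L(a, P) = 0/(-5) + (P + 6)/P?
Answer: 6293/102 ≈ 61.696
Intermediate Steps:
L(a, P) = 2 - (6 + P)/P (L(a, P) = 2 - (0/(-5) + (P + 6)/P) = 2 - (0*(-⅕) + (6 + P)/P) = 2 - (0 + (6 + P)/P) = 2 - (6 + P)/P)
r(q) = -1 + q² (r(q) = q*q + (-6 + 3)/3 = q² + (⅓)*(-3) = q² - 1 = -1 + q²)
(36/(-27) - 23/(-68))*(-62 + r(-1)) = (36/(-27) - 23/(-68))*(-62 + (-1 + (-1)²)) = (36*(-1/27) - 23*(-1/68))*(-62 + (-1 + 1)) = (-4/3 + 23/68)*(-62 + 0) = -203/204*(-62) = 6293/102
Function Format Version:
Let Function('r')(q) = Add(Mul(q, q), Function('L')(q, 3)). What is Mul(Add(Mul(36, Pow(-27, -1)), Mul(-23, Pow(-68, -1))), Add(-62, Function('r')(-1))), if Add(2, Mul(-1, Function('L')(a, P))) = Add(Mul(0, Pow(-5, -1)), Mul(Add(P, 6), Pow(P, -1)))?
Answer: Rational(6293, 102) ≈ 61.696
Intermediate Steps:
Function('L')(a, P) = Add(2, Mul(-1, Pow(P, -1), Add(6, P))) (Function('L')(a, P) = Add(2, Mul(-1, Add(Mul(0, Pow(-5, -1)), Mul(Add(P, 6), Pow(P, -1))))) = Add(2, Mul(-1, Add(Mul(0, Rational(-1, 5)), Mul(Add(6, P), Pow(P, -1))))) = Add(2, Mul(-1, Add(0, Mul(Pow(P, -1), Add(6, P))))) = Add(2, Mul(-1, Mul(Pow(P, -1), Add(6, P)))) = Add(2, Mul(-1, Pow(P, -1), Add(6, P))))
Function('r')(q) = Add(-1, Pow(q, 2)) (Function('r')(q) = Add(Mul(q, q), Mul(Pow(3, -1), Add(-6, 3))) = Add(Pow(q, 2), Mul(Rational(1, 3), -3)) = Add(Pow(q, 2), -1) = Add(-1, Pow(q, 2)))
Mul(Add(Mul(36, Pow(-27, -1)), Mul(-23, Pow(-68, -1))), Add(-62, Function('r')(-1))) = Mul(Add(Mul(36, Pow(-27, -1)), Mul(-23, Pow(-68, -1))), Add(-62, Add(-1, Pow(-1, 2)))) = Mul(Add(Mul(36, Rational(-1, 27)), Mul(-23, Rational(-1, 68))), Add(-62, Add(-1, 1))) = Mul(Add(Rational(-4, 3), Rational(23, 68)), Add(-62, 0)) = Mul(Rational(-203, 204), -62) = Rational(6293, 102)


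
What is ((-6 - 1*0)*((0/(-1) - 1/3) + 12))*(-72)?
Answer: 5040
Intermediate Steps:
((-6 - 1*0)*((0/(-1) - 1/3) + 12))*(-72) = ((-6 + 0)*((0*(-1) - 1*⅓) + 12))*(-72) = -6*((0 - ⅓) + 12)*(-72) = -6*(-⅓ + 12)*(-72) = -6*35/3*(-72) = -70*(-72) = 5040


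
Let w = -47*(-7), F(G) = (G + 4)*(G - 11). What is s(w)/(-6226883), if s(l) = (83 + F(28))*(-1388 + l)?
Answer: 663993/6226883 ≈ 0.10663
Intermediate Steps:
F(G) = (-11 + G)*(4 + G) (F(G) = (4 + G)*(-11 + G) = (-11 + G)*(4 + G))
w = 329
s(l) = -870276 + 627*l (s(l) = (83 + (-44 + 28² - 7*28))*(-1388 + l) = (83 + (-44 + 784 - 196))*(-1388 + l) = (83 + 544)*(-1388 + l) = 627*(-1388 + l) = -870276 + 627*l)
s(w)/(-6226883) = (-870276 + 627*329)/(-6226883) = (-870276 + 206283)*(-1/6226883) = -663993*(-1/6226883) = 663993/6226883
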